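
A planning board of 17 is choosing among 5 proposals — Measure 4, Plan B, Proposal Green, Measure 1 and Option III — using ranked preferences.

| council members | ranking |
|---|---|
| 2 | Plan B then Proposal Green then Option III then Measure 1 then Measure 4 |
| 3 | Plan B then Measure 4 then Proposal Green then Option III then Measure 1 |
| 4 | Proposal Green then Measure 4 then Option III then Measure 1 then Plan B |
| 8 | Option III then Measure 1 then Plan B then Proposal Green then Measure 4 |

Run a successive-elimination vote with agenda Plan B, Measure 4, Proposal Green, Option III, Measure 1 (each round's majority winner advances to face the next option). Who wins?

Option III

Round 1: Plan B vs Measure 4 — 13–4, Plan B advances.
Round 2: Plan B vs Proposal Green — 13–4, Plan B advances.
Round 3: Plan B vs Option III — 5–12, Option III advances.
Round 4: Option III vs Measure 1 — 17–0, Option III advances.
Option III survives the agenda.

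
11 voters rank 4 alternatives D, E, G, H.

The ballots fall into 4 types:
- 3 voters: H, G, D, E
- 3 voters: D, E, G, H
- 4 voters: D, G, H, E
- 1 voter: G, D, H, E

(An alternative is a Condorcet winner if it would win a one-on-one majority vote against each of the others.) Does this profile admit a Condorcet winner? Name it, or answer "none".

D

Head-to-head results (11 voters):
D vs E: 11 to 0, D.
D vs G: D preferred on 3+4 = 7 ballots; D wins 7–4.
D vs H: 8 to 3, D.
E vs G: 3 to 8, G.
E vs H: E is ranked higher on 3 ballots, H on 8. H wins 8–3.
G vs H: 8 to 3, G.
Only D has no losses; D is the Condorcet winner.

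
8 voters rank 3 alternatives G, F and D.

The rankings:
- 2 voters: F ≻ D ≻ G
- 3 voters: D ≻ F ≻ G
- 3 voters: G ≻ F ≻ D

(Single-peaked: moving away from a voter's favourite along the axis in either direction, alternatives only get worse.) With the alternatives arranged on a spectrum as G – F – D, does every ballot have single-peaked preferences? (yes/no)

yes

Axis positions: G=1, F=2, D=3.
Group 1 (peak F at position 2): ranking walks positions 2-3-1, expanding outward from the peak — single-peaked.
Group 2 (peak D at position 3): ranking walks positions 3-2-1, expanding outward from the peak — single-peaked.
Group 3 (peak G at position 1): ranking walks positions 1-2-3, expanding outward from the peak — single-peaked.
Every ranking is single-peaked on this axis.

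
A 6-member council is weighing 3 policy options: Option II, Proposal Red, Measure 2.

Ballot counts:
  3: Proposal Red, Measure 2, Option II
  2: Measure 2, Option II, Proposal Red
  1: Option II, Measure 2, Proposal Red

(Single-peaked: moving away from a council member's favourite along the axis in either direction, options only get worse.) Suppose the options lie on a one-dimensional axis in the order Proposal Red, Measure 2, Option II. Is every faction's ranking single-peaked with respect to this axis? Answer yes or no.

Axis positions: Proposal Red=1, Measure 2=2, Option II=3.
Faction 1 (peak Proposal Red at position 1): ranking walks positions 1-2-3, expanding outward from the peak — single-peaked.
Faction 2 (peak Measure 2 at position 2): ranking walks positions 2-3-1, expanding outward from the peak — single-peaked.
Faction 3 (peak Option II at position 3): ranking walks positions 3-2-1, expanding outward from the peak — single-peaked.
Every ranking is single-peaked on this axis.

yes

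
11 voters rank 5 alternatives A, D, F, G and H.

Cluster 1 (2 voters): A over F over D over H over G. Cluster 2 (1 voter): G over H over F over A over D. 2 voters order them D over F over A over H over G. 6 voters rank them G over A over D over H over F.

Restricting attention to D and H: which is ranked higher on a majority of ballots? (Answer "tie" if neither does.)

D

Ballots ranking D above H: 2 + 2 + 6 = 10.
Ballots ranking H above D: 11 − 10 = 1.
D wins the head-to-head 10–1.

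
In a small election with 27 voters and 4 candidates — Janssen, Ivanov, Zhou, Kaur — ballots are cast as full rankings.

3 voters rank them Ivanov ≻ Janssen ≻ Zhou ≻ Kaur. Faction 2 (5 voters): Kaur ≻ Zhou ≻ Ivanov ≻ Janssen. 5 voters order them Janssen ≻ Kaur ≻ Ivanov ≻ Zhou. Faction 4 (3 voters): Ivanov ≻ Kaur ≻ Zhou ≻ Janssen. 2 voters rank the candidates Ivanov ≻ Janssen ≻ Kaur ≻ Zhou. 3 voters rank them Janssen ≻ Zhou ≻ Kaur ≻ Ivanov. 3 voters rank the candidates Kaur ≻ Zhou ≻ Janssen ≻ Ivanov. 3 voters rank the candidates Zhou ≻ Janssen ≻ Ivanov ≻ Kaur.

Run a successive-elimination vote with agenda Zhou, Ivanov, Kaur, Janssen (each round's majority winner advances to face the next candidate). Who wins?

Round 1: Zhou vs Ivanov — 14–13, Zhou advances.
Round 2: Zhou vs Kaur — 9–18, Kaur advances.
Round 3: Kaur vs Janssen — 11–16, Janssen advances.
Janssen survives the agenda.

Janssen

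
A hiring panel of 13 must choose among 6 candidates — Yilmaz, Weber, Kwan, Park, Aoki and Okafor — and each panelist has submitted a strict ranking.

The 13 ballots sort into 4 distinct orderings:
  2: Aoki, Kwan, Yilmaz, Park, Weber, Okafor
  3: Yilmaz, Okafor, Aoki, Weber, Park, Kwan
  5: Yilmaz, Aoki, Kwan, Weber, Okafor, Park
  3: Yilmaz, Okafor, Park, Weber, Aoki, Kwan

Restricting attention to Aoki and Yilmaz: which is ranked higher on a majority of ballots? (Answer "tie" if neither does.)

Ballots ranking Aoki above Yilmaz: 2.
Ballots ranking Yilmaz above Aoki: 13 − 2 = 11.
Yilmaz wins the head-to-head 11–2.

Yilmaz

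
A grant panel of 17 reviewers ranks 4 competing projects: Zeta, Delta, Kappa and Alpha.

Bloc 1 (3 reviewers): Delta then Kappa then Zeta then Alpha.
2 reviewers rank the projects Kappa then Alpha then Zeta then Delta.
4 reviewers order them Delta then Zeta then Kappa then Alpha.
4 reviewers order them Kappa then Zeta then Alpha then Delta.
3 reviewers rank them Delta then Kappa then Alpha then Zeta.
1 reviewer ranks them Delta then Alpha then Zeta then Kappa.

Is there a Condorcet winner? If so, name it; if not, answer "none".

Delta

Pairwise majorities:
Zeta vs Delta: 2+4 = 6 for Zeta, 11 for Delta — Delta by 11–6.
Zeta vs Kappa: Kappa wins 12–5.
Zeta vs Alpha: Zeta is ranked higher on 3+4+4 = 11 ballots, Alpha on 6. Zeta wins 11–6.
Delta vs Kappa: 3+4+3+1 = 11 for Delta, 6 for Kappa — Delta by 11–6.
Delta vs Alpha: Delta is ranked higher on 3+4+3+1 = 11 ballots, Alpha on 6. Delta wins 11–6.
Kappa vs Alpha: Kappa, 16–1.
Delta wins every pairwise contest, so Delta is the Condorcet winner.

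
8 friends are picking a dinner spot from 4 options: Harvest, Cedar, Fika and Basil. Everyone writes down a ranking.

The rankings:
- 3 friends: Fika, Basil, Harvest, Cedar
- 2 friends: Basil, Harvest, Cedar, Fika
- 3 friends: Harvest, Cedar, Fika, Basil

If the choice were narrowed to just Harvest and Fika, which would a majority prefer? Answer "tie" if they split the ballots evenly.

Ballots ranking Harvest above Fika: 2 + 3 = 5.
Ballots ranking Fika above Harvest: 8 − 5 = 3.
Harvest wins the head-to-head 5–3.

Harvest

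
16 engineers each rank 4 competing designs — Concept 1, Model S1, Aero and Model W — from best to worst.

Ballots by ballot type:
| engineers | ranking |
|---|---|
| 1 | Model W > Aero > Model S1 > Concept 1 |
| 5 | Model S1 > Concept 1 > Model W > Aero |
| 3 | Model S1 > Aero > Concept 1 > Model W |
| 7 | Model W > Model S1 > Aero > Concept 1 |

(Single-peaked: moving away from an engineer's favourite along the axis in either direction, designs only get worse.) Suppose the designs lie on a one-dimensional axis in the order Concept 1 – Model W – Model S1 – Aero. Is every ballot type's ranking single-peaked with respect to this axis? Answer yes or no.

no

Axis positions: Concept 1=1, Model W=2, Model S1=3, Aero=4.
Ballot type 1: ranking walks positions 2-4-3-1; Aero is ranked above Model S1 even though Model S1 lies between Aero and the peak Model W on the axis — preferences dip and rise again. Not single-peaked.
Ballot type 2: ranking walks positions 3-1-2-4; Concept 1 is ranked above Model W even though Model W lies between Concept 1 and the peak Model S1 on the axis — preferences dip and rise again. Not single-peaked.
Ballot type 3: ranking walks positions 3-4-1-2; Concept 1 is ranked above Model W even though Model W lies between Concept 1 and the peak Model S1 on the axis — preferences dip and rise again. Not single-peaked.
Ballot type 4 (peak Model W at position 2): ranking walks positions 2-3-4-1, expanding outward from the peak — single-peaked.
Ballot type 1 violates single-peakedness, so the profile is not single-peaked on this axis.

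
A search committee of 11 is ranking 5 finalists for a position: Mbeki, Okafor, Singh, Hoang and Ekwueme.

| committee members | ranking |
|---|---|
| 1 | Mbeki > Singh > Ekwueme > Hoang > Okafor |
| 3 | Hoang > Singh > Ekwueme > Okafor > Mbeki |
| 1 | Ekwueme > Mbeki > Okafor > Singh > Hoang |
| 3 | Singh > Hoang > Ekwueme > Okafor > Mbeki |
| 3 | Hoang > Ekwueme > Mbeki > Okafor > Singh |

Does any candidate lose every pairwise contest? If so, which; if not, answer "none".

Mbeki

Pairwise majorities:
Mbeki–Okafor: Okafor 6–5.
Mbeki vs Singh: Singh wins 6–5.
Mbeki vs Hoang: Mbeki is ranked higher on 1+1 = 2 ballots, Hoang on 9. Hoang wins 9–2.
Mbeki vs Ekwueme: 1 to 10, Ekwueme.
Okafor vs Singh: Okafor is ranked higher on 1+3 = 4 ballots, Singh on 7. Singh wins 7–4.
Okafor vs Hoang: Hoang, 10–1.
Okafor vs Ekwueme: Ekwueme wins 11–0.
Singh vs Hoang: Hoang, 6–5.
Singh vs Ekwueme: Singh is ranked higher on 1+3+3 = 7 ballots, Ekwueme on 4. Singh wins 7–4.
Hoang vs Ekwueme: 9 to 2, Hoang.
Only Mbeki has no wins; Mbeki is the Condorcet loser.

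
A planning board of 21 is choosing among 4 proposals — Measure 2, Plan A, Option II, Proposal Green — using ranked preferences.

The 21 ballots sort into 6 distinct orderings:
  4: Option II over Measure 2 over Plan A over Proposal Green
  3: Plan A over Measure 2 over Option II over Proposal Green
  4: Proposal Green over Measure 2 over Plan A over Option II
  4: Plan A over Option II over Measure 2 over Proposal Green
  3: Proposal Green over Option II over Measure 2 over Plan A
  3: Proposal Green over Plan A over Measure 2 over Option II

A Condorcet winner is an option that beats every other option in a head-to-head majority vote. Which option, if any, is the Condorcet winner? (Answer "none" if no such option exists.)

Check each pair by majority over 21 ballots:
Measure 2 vs Plan A: 4+4+3 = 11 for Measure 2, 10 for Plan A — Measure 2 by 11–10.
Measure 2–Option II: Option II 11–10.
Measure 2 vs Proposal Green: 11 to 10, Measure 2.
Plan A vs Option II: Plan A, 14–7.
Plan A–Proposal Green: Plan A 11–10.
Option II vs Proposal Green: Option II is ranked higher on 4+3+4 = 11 ballots, Proposal Green on 10. Option II wins 11–10.
Each option drops at least one matchup (Measure 2 loses to Option II; Plan A loses to Measure 2; Option II loses to Plan A; Proposal Green loses to Measure 2); the cycle Measure 2 > Plan A > Option II > Measure 2 rules out a Condorcet winner.

none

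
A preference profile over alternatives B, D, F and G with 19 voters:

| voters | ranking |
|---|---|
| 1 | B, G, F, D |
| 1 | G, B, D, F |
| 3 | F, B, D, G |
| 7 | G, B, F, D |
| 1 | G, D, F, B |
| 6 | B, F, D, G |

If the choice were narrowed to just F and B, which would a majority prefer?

B

Ballots ranking F above B: 3 + 1 = 4.
Ballots ranking B above F: 19 − 4 = 15.
B wins the head-to-head 15–4.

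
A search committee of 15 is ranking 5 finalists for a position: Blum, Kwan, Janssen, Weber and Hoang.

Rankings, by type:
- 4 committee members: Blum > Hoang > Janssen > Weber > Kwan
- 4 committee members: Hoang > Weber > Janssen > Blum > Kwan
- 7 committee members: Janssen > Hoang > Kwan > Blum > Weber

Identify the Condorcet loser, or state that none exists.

Head-to-head results (15 committee members):
Blum vs Kwan: Blum preferred on 4+4 = 8 ballots; Blum wins 8–7.
Blum vs Janssen: Blum is ranked higher on 4 ballots, Janssen on 11. Janssen wins 11–4.
Blum vs Weber: Blum wins 11–4.
Blum vs Hoang: Hoang, 11–4.
Kwan vs Janssen: 0 for Kwan, 15 for Janssen — Janssen by 15–0.
Kwan vs Weber: Kwan is ranked higher on 7 ballots, Weber on 8. Weber wins 8–7.
Kwan vs Hoang: 0 to 15, Hoang.
Janssen vs Weber: Janssen wins 11–4.
Janssen vs Hoang: 7 to 8, Hoang.
Weber–Hoang: Hoang 15–0.
Kwan is beaten in every head-to-head and is the Condorcet loser.

Kwan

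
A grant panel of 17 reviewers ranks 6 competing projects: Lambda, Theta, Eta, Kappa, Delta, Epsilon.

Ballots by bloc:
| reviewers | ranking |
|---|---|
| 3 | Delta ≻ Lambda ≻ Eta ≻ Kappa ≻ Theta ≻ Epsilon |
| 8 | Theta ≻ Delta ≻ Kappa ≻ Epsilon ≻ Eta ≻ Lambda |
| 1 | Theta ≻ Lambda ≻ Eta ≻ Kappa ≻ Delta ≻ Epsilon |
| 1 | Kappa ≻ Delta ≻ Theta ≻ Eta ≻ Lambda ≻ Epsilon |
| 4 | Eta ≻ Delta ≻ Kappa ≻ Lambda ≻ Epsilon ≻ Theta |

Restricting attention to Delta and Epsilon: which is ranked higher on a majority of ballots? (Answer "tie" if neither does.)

Delta

Ballots ranking Delta above Epsilon: 3 + 8 + 1 + 1 + 4 = 17.
Ballots ranking Epsilon above Delta: 17 − 17 = 0.
Delta wins the head-to-head 17–0.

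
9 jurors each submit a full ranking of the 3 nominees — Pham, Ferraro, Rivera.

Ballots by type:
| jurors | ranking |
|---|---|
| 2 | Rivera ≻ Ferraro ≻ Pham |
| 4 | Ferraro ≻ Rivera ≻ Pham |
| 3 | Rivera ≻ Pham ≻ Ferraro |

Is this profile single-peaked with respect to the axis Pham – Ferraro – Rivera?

no

Axis positions: Pham=1, Ferraro=2, Rivera=3.
Type 1 (peak Rivera at position 3): ranking walks positions 3-2-1, expanding outward from the peak — single-peaked.
Type 2 (peak Ferraro at position 2): ranking walks positions 2-3-1, expanding outward from the peak — single-peaked.
Type 3: ranking walks positions 3-1-2; Pham is ranked above Ferraro even though Ferraro lies between Pham and the peak Rivera on the axis — preferences dip and rise again. Not single-peaked.
Type 3 violates single-peakedness, so the profile is not single-peaked on this axis.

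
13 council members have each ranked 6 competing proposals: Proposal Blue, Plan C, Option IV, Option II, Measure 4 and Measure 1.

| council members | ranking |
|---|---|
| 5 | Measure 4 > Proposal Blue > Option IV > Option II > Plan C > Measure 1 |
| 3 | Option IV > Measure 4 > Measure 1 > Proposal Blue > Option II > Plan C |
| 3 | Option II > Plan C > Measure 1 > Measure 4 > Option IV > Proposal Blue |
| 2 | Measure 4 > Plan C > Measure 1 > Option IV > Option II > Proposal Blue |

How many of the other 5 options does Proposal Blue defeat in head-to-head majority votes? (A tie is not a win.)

Proposal Blue against each rival (13 council members):
Proposal Blue vs Plan C: Proposal Blue is ranked higher on 5+3 = 8 ballots, Plan C on 5. Proposal Blue wins 8–5.
Proposal Blue–Option IV: Option IV 8–5.
Proposal Blue vs Option II: 5+3 = 8 for Proposal Blue, 5 for Option II — Proposal Blue by 8–5.
Proposal Blue–Measure 4: Measure 4 13–0.
Proposal Blue vs Measure 1: Proposal Blue preferred on 5 ballots; Measure 1 wins 8–5.
Proposal Blue beats Plan C, Option II; loses to Option IV, Measure 4, Measure 1 — 2 pairwise wins.

2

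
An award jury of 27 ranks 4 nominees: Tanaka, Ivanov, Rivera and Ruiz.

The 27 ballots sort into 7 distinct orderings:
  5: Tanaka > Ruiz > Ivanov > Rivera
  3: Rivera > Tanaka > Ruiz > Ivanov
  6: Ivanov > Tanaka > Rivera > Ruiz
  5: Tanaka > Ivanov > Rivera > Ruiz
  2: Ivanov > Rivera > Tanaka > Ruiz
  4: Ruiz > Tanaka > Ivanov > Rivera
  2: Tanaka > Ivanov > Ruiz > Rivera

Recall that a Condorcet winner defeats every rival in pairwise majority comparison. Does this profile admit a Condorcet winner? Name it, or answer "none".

Check each pair by majority over 27 ballots:
Tanaka vs Ivanov: Tanaka, 19–8.
Tanaka–Rivera: Tanaka 22–5.
Tanaka–Ruiz: Tanaka 23–4.
Ivanov vs Rivera: Ivanov, 24–3.
Ivanov vs Ruiz: Ivanov wins 15–12.
Rivera vs Ruiz: Rivera, 16–11.
Only Tanaka has no losses; Tanaka is the Condorcet winner.

Tanaka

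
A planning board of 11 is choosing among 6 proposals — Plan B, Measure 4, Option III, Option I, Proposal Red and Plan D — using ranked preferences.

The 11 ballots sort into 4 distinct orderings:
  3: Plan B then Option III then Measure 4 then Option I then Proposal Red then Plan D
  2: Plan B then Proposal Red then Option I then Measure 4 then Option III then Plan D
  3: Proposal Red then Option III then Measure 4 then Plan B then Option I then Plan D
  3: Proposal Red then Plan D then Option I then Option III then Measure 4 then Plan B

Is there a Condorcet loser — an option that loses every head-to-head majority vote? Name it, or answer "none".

Head-to-head results (11 council members):
Plan B vs Measure 4: 5 to 6, Measure 4.
Plan B vs Option III: 3+2 = 5 for Plan B, 6 for Option III — Option III by 6–5.
Plan B vs Option I: Plan B wins 8–3.
Plan B vs Proposal Red: Plan B is ranked higher on 3+2 = 5 ballots, Proposal Red on 6. Proposal Red wins 6–5.
Plan B vs Plan D: Plan B preferred on 3+2+3 = 8 ballots; Plan B wins 8–3.
Measure 4 vs Option III: 2 for Measure 4, 9 for Option III — Option III by 9–2.
Measure 4 vs Option I: Measure 4 is ranked higher on 3+3 = 6 ballots, Option I on 5. Measure 4 wins 6–5.
Measure 4–Proposal Red: Proposal Red 8–3.
Measure 4–Plan D: Measure 4 8–3.
Option III vs Option I: 3+3 = 6 for Option III, 5 for Option I — Option III by 6–5.
Option III vs Proposal Red: Proposal Red, 8–3.
Option III–Plan D: Option III 8–3.
Option I–Proposal Red: Proposal Red 8–3.
Option I vs Plan D: 8 to 3, Option I.
Proposal Red vs Plan D: 3+2+3+3 = 11 for Proposal Red, 0 for Plan D — Proposal Red by 11–0.
Plan D is beaten in every head-to-head and is the Condorcet loser.

Plan D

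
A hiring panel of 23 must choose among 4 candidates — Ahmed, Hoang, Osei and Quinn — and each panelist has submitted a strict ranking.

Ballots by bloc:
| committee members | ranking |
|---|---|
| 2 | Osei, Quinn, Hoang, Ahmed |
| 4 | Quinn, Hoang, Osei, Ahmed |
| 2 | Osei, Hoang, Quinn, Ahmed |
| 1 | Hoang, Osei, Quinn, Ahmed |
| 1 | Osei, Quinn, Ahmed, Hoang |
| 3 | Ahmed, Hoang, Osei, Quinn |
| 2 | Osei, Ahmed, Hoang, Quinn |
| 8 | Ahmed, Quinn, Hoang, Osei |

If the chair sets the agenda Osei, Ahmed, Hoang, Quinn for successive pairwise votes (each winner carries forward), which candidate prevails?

Round 1: Osei vs Ahmed — 12–11, Osei advances.
Round 2: Osei vs Hoang — 7–16, Hoang advances.
Round 3: Hoang vs Quinn — 8–15, Quinn advances.
Quinn survives the agenda.

Quinn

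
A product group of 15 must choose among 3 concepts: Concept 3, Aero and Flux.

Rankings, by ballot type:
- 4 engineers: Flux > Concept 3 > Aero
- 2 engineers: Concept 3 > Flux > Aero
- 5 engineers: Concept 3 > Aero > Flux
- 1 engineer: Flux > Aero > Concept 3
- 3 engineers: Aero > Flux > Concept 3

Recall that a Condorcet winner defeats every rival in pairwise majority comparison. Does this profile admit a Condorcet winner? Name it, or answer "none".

Check each pair by majority over 15 ballots:
Concept 3–Aero: Concept 3 11–4.
Concept 3 vs Flux: Flux wins 8–7.
Aero–Flux: Aero 8–7.
No design is unbeaten: Concept 3 loses to Flux; Aero loses to Concept 3; Flux loses to Aero. In particular Concept 3 → Aero → Flux → Concept 3 is a majority cycle — no Condorcet winner exists.

none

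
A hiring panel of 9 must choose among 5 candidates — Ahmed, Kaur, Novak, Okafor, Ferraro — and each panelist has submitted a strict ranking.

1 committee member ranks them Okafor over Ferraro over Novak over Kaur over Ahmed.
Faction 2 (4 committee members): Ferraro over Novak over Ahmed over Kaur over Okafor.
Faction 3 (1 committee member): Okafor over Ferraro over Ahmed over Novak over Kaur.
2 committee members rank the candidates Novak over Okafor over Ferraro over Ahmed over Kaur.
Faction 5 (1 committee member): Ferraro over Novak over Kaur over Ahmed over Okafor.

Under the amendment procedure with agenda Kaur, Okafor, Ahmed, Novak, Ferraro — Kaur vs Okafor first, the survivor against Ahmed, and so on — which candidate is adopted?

Round 1: Kaur vs Okafor — 5–4, Kaur advances.
Round 2: Kaur vs Ahmed — 2–7, Ahmed advances.
Round 3: Ahmed vs Novak — 1–8, Novak advances.
Round 4: Novak vs Ferraro — 2–7, Ferraro advances.
The agenda winner is Ferraro.

Ferraro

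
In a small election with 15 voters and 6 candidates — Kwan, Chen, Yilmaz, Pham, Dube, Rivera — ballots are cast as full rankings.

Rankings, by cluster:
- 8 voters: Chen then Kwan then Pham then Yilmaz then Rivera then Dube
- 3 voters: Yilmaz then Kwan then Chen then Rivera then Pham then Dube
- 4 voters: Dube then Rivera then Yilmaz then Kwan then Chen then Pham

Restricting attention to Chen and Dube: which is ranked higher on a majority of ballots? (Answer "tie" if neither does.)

Ballots ranking Chen above Dube: 8 + 3 = 11.
Ballots ranking Dube above Chen: 15 − 11 = 4.
Chen wins the head-to-head 11–4.

Chen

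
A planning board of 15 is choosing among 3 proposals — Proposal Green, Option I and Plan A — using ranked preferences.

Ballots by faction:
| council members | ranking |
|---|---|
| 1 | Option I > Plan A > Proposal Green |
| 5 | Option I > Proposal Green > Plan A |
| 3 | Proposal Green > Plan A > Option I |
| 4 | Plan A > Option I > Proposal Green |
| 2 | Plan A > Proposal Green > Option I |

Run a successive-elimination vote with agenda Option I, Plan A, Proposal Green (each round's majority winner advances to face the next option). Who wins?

Proposal Green

Round 1: Option I vs Plan A — 6–9, Plan A advances.
Round 2: Plan A vs Proposal Green — 7–8, Proposal Green advances.
Proposal Green survives the agenda.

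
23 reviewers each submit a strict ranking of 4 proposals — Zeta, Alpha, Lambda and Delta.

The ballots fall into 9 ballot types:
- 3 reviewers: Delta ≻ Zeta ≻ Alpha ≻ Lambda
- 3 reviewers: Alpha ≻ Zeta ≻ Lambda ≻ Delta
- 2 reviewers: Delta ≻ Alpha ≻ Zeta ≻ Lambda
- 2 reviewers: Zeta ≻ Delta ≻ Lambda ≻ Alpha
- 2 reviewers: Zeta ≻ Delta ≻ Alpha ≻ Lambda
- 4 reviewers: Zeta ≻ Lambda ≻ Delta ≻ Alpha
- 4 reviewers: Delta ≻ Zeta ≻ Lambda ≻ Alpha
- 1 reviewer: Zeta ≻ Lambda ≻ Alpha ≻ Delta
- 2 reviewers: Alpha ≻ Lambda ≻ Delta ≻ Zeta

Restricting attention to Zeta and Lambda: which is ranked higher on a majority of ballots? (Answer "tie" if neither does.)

Ballots ranking Zeta above Lambda: 3 + 3 + 2 + 2 + 2 + 4 + 4 + 1 = 21.
Ballots ranking Lambda above Zeta: 23 − 21 = 2.
Zeta wins the head-to-head 21–2.

Zeta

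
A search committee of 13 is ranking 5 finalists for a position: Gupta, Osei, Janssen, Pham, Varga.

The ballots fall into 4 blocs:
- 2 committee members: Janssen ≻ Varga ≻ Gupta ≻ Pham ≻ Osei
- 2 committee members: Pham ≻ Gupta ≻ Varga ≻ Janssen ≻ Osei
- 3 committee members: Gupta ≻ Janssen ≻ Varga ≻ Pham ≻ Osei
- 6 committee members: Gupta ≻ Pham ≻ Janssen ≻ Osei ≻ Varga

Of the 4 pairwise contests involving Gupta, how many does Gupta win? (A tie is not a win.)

4

Gupta against each rival (13 committee members):
Gupta vs Osei: 13 to 0, Gupta.
Gupta vs Janssen: Gupta wins 11–2.
Gupta–Pham: Gupta 11–2.
Gupta–Varga: Gupta 11–2.
Gupta beats Osei, Janssen, Pham, Varga — 4 pairwise wins.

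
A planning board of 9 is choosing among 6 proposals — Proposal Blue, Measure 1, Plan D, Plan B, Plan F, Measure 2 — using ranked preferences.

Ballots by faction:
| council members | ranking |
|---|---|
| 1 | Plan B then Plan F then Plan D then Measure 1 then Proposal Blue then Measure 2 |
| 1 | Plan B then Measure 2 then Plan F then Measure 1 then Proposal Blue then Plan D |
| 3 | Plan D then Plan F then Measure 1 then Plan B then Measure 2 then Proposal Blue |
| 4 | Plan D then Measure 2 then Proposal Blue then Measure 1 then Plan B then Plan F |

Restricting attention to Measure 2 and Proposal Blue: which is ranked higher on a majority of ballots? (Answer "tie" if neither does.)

Measure 2

Ballots ranking Measure 2 above Proposal Blue: 1 + 3 + 4 = 8.
Ballots ranking Proposal Blue above Measure 2: 9 − 8 = 1.
Measure 2 wins the head-to-head 8–1.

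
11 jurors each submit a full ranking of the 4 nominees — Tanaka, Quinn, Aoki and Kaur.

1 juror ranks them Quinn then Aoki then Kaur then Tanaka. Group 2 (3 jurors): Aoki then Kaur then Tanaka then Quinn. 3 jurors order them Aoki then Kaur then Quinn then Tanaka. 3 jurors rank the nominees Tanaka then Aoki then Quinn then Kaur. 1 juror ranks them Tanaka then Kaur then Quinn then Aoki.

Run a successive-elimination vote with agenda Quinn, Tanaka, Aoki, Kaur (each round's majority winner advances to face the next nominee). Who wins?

Round 1: Quinn vs Tanaka — 4–7, Tanaka advances.
Round 2: Tanaka vs Aoki — 4–7, Aoki advances.
Round 3: Aoki vs Kaur — 10–1, Aoki advances.
The agenda winner is Aoki.

Aoki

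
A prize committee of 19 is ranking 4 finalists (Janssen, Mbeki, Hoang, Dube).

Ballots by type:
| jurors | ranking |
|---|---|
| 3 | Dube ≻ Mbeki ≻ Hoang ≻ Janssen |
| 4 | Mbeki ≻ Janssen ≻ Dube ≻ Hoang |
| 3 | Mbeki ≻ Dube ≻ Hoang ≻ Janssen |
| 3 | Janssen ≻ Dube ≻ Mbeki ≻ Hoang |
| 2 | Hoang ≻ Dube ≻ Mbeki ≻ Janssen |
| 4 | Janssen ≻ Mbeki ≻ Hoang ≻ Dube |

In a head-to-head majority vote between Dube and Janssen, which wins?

Janssen

Ballots ranking Dube above Janssen: 3 + 3 + 2 = 8.
Ballots ranking Janssen above Dube: 19 − 8 = 11.
Janssen wins the head-to-head 11–8.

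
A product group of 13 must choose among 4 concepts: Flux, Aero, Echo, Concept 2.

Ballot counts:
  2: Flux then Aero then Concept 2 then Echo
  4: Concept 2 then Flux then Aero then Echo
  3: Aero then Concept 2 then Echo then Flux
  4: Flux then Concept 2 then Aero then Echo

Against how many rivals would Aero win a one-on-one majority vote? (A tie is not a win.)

Aero against each rival (13 engineers):
Aero vs Flux: 3 for Aero, 10 for Flux — Flux by 10–3.
Aero vs Echo: Aero, 13–0.
Aero vs Concept 2: 5 to 8, Concept 2.
Aero beats Echo; loses to Flux, Concept 2 — 1 pairwise win.

1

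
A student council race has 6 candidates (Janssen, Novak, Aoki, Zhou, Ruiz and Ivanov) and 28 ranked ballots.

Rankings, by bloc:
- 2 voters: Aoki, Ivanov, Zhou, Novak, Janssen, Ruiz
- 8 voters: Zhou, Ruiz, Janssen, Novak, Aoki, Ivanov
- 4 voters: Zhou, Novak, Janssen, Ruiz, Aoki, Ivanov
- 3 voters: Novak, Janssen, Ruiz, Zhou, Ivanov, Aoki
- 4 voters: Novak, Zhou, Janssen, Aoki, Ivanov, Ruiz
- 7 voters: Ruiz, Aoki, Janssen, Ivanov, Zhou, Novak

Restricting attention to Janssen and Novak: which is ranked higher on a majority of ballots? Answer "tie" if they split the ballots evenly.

Ballots ranking Janssen above Novak: 8 + 7 = 15.
Ballots ranking Novak above Janssen: 28 − 15 = 13.
Janssen wins the head-to-head 15–13.

Janssen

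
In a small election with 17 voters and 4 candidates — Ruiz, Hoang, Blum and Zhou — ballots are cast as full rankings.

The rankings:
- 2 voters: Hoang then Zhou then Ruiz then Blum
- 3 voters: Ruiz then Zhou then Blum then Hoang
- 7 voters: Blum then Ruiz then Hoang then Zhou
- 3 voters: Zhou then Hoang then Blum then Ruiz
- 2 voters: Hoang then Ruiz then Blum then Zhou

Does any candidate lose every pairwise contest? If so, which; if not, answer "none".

Pairwise majorities:
Ruiz vs Hoang: Ruiz, 10–7.
Ruiz vs Blum: 2+3+2 = 7 for Ruiz, 10 for Blum — Blum by 10–7.
Ruiz–Zhou: Ruiz 12–5.
Hoang vs Blum: 2+3+2 = 7 for Hoang, 10 for Blum — Blum by 10–7.
Hoang–Zhou: Hoang 11–6.
Blum vs Zhou: Blum wins 9–8.
Only Zhou has no wins; Zhou is the Condorcet loser.

Zhou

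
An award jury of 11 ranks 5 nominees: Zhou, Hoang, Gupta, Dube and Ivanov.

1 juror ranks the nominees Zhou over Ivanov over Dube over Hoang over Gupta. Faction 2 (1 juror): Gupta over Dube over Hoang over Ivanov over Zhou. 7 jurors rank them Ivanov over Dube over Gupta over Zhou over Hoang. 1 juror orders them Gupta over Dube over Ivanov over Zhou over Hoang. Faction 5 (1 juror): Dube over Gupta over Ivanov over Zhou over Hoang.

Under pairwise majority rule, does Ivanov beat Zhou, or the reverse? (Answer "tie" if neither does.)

Ivanov

Ballots ranking Ivanov above Zhou: 1 + 7 + 1 + 1 = 10.
Ballots ranking Zhou above Ivanov: 11 − 10 = 1.
Ivanov wins the head-to-head 10–1.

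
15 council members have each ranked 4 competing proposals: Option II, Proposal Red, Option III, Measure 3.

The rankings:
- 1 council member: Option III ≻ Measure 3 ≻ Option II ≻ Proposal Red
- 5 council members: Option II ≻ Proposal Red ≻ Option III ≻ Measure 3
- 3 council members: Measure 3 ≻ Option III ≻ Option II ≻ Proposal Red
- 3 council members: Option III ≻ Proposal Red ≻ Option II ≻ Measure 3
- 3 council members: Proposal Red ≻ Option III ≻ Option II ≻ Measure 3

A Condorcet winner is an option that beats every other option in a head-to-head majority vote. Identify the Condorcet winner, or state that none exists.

none

Head-to-head results (15 council members):
Option II vs Proposal Red: Option II preferred on 1+5+3 = 9 ballots; Option II wins 9–6.
Option II vs Option III: Option III, 10–5.
Option II–Measure 3: Option II 11–4.
Proposal Red vs Option III: Proposal Red, 8–7.
Proposal Red vs Measure 3: Proposal Red, 11–4.
Option III–Measure 3: Option III 12–3.
Every option loses at least once (Option II loses to Option III; Proposal Red loses to Option II; Option III loses to Proposal Red; Measure 3 loses to Option II). The majority relation contains the cycle Option II beats Proposal Red beats Option III beats Option II, so there is no Condorcet winner.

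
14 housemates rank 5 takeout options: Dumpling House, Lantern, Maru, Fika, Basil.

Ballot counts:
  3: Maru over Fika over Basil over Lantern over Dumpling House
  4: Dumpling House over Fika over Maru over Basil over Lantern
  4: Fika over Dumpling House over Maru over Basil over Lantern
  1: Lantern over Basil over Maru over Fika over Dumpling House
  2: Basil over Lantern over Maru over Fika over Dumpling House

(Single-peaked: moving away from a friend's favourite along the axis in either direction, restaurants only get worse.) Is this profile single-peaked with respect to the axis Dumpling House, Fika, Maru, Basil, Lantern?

Axis positions: Dumpling House=1, Fika=2, Maru=3, Basil=4, Lantern=5.
Ballot type 1 (peak Maru at position 3): ranking walks positions 3-2-4-5-1, expanding outward from the peak — single-peaked.
Ballot type 2 (peak Dumpling House at position 1): ranking walks positions 1-2-3-4-5, expanding outward from the peak — single-peaked.
Ballot type 3 (peak Fika at position 2): ranking walks positions 2-1-3-4-5, expanding outward from the peak — single-peaked.
Ballot type 4 (peak Lantern at position 5): ranking walks positions 5-4-3-2-1, expanding outward from the peak — single-peaked.
Ballot type 5 (peak Basil at position 4): ranking walks positions 4-5-3-2-1, expanding outward from the peak — single-peaked.
Every ranking is single-peaked on this axis.

yes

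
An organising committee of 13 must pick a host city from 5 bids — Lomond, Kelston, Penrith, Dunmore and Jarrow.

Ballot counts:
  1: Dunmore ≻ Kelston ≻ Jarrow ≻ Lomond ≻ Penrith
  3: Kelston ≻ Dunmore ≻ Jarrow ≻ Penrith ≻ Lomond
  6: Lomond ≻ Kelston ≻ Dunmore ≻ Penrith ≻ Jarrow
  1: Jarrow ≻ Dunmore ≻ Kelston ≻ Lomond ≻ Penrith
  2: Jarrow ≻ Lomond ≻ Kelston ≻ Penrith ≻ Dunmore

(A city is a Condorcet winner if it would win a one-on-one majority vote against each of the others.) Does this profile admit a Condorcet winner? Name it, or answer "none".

none

Head-to-head results (13 organisers):
Lomond vs Kelston: Lomond wins 8–5.
Lomond–Penrith: Lomond 10–3.
Lomond–Dunmore: Lomond 8–5.
Lomond–Jarrow: Jarrow 7–6.
Kelston–Penrith: Kelston 13–0.
Kelston vs Dunmore: Kelston is ranked higher on 3+6+2 = 11 ballots, Dunmore on 2. Kelston wins 11–2.
Kelston–Jarrow: Kelston 10–3.
Penrith vs Dunmore: Penrith preferred on 2 ballots; Dunmore wins 11–2.
Penrith vs Jarrow: 6 to 7, Jarrow.
Dunmore–Jarrow: Dunmore 10–3.
Each city drops at least one matchup (Lomond loses to Jarrow; Kelston loses to Lomond; Penrith loses to Lomond; Dunmore loses to Lomond; Jarrow loses to Kelston); the cycle Lomond beats Kelston beats Jarrow beats Lomond rules out a Condorcet winner.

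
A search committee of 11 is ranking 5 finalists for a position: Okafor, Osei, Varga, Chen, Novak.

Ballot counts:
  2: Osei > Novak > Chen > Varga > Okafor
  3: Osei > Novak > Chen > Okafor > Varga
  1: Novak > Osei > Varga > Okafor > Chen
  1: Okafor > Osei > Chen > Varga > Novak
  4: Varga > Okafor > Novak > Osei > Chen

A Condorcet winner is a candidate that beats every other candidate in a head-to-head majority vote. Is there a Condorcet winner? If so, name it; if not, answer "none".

Osei

Check each pair by majority over 11 ballots:
Okafor vs Osei: Okafor is ranked higher on 1+4 = 5 ballots, Osei on 6. Osei wins 6–5.
Okafor vs Varga: 3+1 = 4 for Okafor, 7 for Varga — Varga by 7–4.
Okafor vs Chen: Okafor is ranked higher on 1+1+4 = 6 ballots, Chen on 5. Okafor wins 6–5.
Okafor vs Novak: Novak wins 6–5.
Osei vs Varga: Osei preferred on 2+3+1+1 = 7 ballots; Osei wins 7–4.
Osei vs Chen: Osei wins 11–0.
Osei vs Novak: Osei wins 6–5.
Varga vs Chen: Varga preferred on 1+4 = 5 ballots; Chen wins 6–5.
Varga vs Novak: Novak, 6–5.
Chen vs Novak: Chen preferred on 1 ballot; Novak wins 10–1.
Osei beats each of Okafor, Varga, Chen, Novak — Osei is the Condorcet winner.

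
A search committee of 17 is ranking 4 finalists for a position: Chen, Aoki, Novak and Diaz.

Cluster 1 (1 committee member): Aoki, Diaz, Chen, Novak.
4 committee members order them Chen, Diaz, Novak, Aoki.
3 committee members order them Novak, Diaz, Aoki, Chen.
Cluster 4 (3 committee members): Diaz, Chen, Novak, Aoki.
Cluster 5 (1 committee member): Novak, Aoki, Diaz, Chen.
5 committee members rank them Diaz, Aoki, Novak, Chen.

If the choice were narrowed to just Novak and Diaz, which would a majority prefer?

Diaz

Ballots ranking Novak above Diaz: 3 + 1 = 4.
Ballots ranking Diaz above Novak: 17 − 4 = 13.
Diaz wins the head-to-head 13–4.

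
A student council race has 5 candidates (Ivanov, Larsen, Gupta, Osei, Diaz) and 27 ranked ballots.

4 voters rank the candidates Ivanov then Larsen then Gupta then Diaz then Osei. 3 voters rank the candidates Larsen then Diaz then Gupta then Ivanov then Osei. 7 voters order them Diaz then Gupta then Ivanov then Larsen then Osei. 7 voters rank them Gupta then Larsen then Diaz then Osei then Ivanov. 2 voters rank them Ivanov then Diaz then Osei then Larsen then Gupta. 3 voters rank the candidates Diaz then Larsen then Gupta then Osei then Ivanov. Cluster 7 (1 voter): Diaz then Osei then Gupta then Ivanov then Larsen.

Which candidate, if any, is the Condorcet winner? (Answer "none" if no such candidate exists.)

none

Pairwise majorities:
Ivanov vs Larsen: Ivanov is ranked higher on 4+7+2+1 = 14 ballots, Larsen on 13. Ivanov wins 14–13.
Ivanov vs Gupta: 4+2 = 6 for Ivanov, 21 for Gupta — Gupta by 21–6.
Ivanov vs Osei: Ivanov preferred on 4+3+7+2 = 16 ballots; Ivanov wins 16–11.
Ivanov vs Diaz: 4+2 = 6 for Ivanov, 21 for Diaz — Diaz by 21–6.
Larsen vs Gupta: Larsen is ranked higher on 4+3+2+3 = 12 ballots, Gupta on 15. Gupta wins 15–12.
Larsen vs Osei: Larsen is ranked higher on 4+3+7+7+3 = 24 ballots, Osei on 3. Larsen wins 24–3.
Larsen vs Diaz: Larsen is ranked higher on 4+3+7 = 14 ballots, Diaz on 13. Larsen wins 14–13.
Gupta vs Osei: 24 to 3, Gupta.
Gupta vs Diaz: Gupta preferred on 4+7 = 11 ballots; Diaz wins 16–11.
Osei vs Diaz: 0 to 27, Diaz.
Each candidate drops at least one matchup (Ivanov loses to Gupta; Larsen loses to Ivanov; Gupta loses to Diaz; Osei loses to Ivanov; Diaz loses to Larsen); the cycle Ivanov → Larsen → Diaz → Ivanov rules out a Condorcet winner.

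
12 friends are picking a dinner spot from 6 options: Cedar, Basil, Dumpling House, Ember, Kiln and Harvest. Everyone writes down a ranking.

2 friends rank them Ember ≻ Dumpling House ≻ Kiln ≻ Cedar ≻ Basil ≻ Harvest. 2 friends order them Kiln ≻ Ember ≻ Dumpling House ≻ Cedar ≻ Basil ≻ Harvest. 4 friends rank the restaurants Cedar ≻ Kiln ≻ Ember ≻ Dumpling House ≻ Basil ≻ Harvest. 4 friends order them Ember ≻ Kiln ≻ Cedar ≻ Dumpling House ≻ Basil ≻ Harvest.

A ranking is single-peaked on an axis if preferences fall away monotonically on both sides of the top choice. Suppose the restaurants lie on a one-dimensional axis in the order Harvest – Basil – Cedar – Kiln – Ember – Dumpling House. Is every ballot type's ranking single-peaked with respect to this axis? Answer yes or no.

Axis positions: Harvest=1, Basil=2, Cedar=3, Kiln=4, Ember=5, Dumpling House=6.
Ballot type 1 (peak Ember at position 5): ranking walks positions 5-6-4-3-2-1, expanding outward from the peak — single-peaked.
Ballot type 2 (peak Kiln at position 4): ranking walks positions 4-5-6-3-2-1, expanding outward from the peak — single-peaked.
Ballot type 3 (peak Cedar at position 3): ranking walks positions 3-4-5-6-2-1, expanding outward from the peak — single-peaked.
Ballot type 4 (peak Ember at position 5): ranking walks positions 5-4-3-6-2-1, expanding outward from the peak — single-peaked.
Every ranking is single-peaked on this axis.

yes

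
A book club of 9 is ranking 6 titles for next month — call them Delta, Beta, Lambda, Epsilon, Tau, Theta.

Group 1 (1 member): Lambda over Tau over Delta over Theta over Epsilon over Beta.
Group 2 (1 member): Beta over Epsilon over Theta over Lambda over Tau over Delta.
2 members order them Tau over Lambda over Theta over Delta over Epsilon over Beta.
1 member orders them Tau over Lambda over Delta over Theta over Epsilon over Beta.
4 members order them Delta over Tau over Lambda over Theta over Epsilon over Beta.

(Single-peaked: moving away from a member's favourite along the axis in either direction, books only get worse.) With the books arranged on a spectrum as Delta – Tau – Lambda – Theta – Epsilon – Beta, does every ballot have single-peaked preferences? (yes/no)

yes

Axis positions: Delta=1, Tau=2, Lambda=3, Theta=4, Epsilon=5, Beta=6.
Group 1 (peak Lambda at position 3): ranking walks positions 3-2-1-4-5-6, expanding outward from the peak — single-peaked.
Group 2 (peak Beta at position 6): ranking walks positions 6-5-4-3-2-1, expanding outward from the peak — single-peaked.
Group 3 (peak Tau at position 2): ranking walks positions 2-3-4-1-5-6, expanding outward from the peak — single-peaked.
Group 4 (peak Tau at position 2): ranking walks positions 2-3-1-4-5-6, expanding outward from the peak — single-peaked.
Group 5 (peak Delta at position 1): ranking walks positions 1-2-3-4-5-6, expanding outward from the peak — single-peaked.
Every ranking is single-peaked on this axis.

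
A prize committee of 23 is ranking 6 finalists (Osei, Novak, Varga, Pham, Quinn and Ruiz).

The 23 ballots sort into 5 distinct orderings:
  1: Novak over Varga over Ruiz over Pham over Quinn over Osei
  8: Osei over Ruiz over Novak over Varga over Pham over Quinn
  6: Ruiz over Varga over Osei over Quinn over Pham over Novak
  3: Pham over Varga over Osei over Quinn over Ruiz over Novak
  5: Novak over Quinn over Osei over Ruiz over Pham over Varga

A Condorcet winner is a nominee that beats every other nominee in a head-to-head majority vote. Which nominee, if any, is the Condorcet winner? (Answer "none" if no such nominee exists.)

Check each pair by majority over 23 ballots:
Osei–Novak: Osei 17–6.
Osei vs Varga: Osei wins 13–10.
Osei vs Pham: Osei, 19–4.
Osei vs Quinn: Osei wins 17–6.
Osei vs Ruiz: Osei, 16–7.
Novak vs Varga: Novak wins 14–9.
Novak vs Pham: Novak wins 14–9.
Novak vs Quinn: Novak wins 14–9.
Novak–Ruiz: Ruiz 17–6.
Varga vs Pham: Varga, 15–8.
Varga–Quinn: Varga 18–5.
Varga vs Ruiz: Ruiz wins 19–4.
Pham vs Quinn: Pham wins 12–11.
Pham vs Ruiz: Ruiz, 20–3.
Quinn vs Ruiz: Ruiz, 15–8.
Only Osei has no losses; Osei is the Condorcet winner.

Osei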